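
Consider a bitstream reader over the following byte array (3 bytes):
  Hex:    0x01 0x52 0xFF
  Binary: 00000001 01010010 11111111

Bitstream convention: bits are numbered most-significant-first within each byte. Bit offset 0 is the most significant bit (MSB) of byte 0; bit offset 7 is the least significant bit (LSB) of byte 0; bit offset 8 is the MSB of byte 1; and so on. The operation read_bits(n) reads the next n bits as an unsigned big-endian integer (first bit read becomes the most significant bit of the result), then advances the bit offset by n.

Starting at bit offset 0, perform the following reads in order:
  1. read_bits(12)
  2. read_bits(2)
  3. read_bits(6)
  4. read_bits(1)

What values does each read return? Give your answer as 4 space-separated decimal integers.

Answer: 21 0 47 1

Derivation:
Read 1: bits[0:12] width=12 -> value=21 (bin 000000010101); offset now 12 = byte 1 bit 4; 12 bits remain
Read 2: bits[12:14] width=2 -> value=0 (bin 00); offset now 14 = byte 1 bit 6; 10 bits remain
Read 3: bits[14:20] width=6 -> value=47 (bin 101111); offset now 20 = byte 2 bit 4; 4 bits remain
Read 4: bits[20:21] width=1 -> value=1 (bin 1); offset now 21 = byte 2 bit 5; 3 bits remain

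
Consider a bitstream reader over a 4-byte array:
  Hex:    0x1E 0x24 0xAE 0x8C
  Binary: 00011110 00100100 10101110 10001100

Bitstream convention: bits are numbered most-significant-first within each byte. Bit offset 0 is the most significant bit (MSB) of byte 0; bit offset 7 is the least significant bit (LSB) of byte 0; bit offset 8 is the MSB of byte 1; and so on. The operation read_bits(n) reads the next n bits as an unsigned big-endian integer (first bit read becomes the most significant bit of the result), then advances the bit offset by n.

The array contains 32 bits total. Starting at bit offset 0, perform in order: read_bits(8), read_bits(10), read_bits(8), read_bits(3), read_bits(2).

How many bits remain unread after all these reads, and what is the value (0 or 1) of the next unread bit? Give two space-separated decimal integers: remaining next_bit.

Answer: 1 0

Derivation:
Read 1: bits[0:8] width=8 -> value=30 (bin 00011110); offset now 8 = byte 1 bit 0; 24 bits remain
Read 2: bits[8:18] width=10 -> value=146 (bin 0010010010); offset now 18 = byte 2 bit 2; 14 bits remain
Read 3: bits[18:26] width=8 -> value=186 (bin 10111010); offset now 26 = byte 3 bit 2; 6 bits remain
Read 4: bits[26:29] width=3 -> value=1 (bin 001); offset now 29 = byte 3 bit 5; 3 bits remain
Read 5: bits[29:31] width=2 -> value=2 (bin 10); offset now 31 = byte 3 bit 7; 1 bits remain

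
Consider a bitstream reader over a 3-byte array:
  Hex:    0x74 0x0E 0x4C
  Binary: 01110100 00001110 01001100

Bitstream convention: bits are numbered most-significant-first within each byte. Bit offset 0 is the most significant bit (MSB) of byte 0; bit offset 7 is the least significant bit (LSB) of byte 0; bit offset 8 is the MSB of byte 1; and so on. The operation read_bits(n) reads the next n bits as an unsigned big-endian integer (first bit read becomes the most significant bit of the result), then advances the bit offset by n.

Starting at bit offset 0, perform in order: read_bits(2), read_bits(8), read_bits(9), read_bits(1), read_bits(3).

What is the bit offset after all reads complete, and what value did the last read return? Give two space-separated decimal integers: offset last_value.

Read 1: bits[0:2] width=2 -> value=1 (bin 01); offset now 2 = byte 0 bit 2; 22 bits remain
Read 2: bits[2:10] width=8 -> value=208 (bin 11010000); offset now 10 = byte 1 bit 2; 14 bits remain
Read 3: bits[10:19] width=9 -> value=114 (bin 001110010); offset now 19 = byte 2 bit 3; 5 bits remain
Read 4: bits[19:20] width=1 -> value=0 (bin 0); offset now 20 = byte 2 bit 4; 4 bits remain
Read 5: bits[20:23] width=3 -> value=6 (bin 110); offset now 23 = byte 2 bit 7; 1 bits remain

Answer: 23 6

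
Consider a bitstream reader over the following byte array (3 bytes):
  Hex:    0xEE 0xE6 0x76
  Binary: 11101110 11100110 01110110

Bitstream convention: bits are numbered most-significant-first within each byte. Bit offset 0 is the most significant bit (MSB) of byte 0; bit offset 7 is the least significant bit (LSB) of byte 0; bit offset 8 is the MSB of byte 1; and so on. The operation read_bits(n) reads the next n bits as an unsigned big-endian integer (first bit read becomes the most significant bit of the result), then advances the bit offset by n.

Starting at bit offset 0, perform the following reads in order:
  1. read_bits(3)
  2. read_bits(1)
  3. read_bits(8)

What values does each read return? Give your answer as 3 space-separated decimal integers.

Answer: 7 0 238

Derivation:
Read 1: bits[0:3] width=3 -> value=7 (bin 111); offset now 3 = byte 0 bit 3; 21 bits remain
Read 2: bits[3:4] width=1 -> value=0 (bin 0); offset now 4 = byte 0 bit 4; 20 bits remain
Read 3: bits[4:12] width=8 -> value=238 (bin 11101110); offset now 12 = byte 1 bit 4; 12 bits remain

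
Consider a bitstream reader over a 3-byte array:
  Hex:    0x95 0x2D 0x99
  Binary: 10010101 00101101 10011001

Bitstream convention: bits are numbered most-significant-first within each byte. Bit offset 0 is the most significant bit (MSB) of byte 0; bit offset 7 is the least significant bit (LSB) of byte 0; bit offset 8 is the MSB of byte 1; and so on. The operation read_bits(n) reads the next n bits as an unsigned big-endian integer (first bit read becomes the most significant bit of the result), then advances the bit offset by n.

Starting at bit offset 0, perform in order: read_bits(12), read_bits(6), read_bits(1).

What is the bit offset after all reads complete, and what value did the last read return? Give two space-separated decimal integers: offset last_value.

Read 1: bits[0:12] width=12 -> value=2386 (bin 100101010010); offset now 12 = byte 1 bit 4; 12 bits remain
Read 2: bits[12:18] width=6 -> value=54 (bin 110110); offset now 18 = byte 2 bit 2; 6 bits remain
Read 3: bits[18:19] width=1 -> value=0 (bin 0); offset now 19 = byte 2 bit 3; 5 bits remain

Answer: 19 0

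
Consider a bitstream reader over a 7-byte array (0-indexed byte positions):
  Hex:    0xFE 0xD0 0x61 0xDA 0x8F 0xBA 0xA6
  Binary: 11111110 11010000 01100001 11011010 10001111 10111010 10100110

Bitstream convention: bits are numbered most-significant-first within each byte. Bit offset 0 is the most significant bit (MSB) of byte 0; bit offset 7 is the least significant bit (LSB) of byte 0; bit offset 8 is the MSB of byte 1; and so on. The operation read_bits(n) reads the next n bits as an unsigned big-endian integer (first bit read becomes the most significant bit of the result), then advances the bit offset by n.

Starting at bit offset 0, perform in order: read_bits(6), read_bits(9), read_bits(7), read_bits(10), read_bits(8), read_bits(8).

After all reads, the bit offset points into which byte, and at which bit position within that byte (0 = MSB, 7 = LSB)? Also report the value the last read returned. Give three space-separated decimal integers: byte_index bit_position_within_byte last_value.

Answer: 6 0 186

Derivation:
Read 1: bits[0:6] width=6 -> value=63 (bin 111111); offset now 6 = byte 0 bit 6; 50 bits remain
Read 2: bits[6:15] width=9 -> value=360 (bin 101101000); offset now 15 = byte 1 bit 7; 41 bits remain
Read 3: bits[15:22] width=7 -> value=24 (bin 0011000); offset now 22 = byte 2 bit 6; 34 bits remain
Read 4: bits[22:32] width=10 -> value=474 (bin 0111011010); offset now 32 = byte 4 bit 0; 24 bits remain
Read 5: bits[32:40] width=8 -> value=143 (bin 10001111); offset now 40 = byte 5 bit 0; 16 bits remain
Read 6: bits[40:48] width=8 -> value=186 (bin 10111010); offset now 48 = byte 6 bit 0; 8 bits remain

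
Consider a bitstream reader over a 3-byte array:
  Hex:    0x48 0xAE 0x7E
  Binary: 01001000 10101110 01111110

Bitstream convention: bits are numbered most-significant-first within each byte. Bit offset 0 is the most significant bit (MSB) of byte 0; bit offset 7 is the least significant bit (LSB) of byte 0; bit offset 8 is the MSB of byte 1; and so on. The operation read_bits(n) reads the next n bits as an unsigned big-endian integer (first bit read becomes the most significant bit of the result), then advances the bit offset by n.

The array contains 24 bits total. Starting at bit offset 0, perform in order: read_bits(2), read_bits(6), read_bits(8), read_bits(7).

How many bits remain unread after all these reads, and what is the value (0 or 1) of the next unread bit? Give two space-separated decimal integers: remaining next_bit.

Read 1: bits[0:2] width=2 -> value=1 (bin 01); offset now 2 = byte 0 bit 2; 22 bits remain
Read 2: bits[2:8] width=6 -> value=8 (bin 001000); offset now 8 = byte 1 bit 0; 16 bits remain
Read 3: bits[8:16] width=8 -> value=174 (bin 10101110); offset now 16 = byte 2 bit 0; 8 bits remain
Read 4: bits[16:23] width=7 -> value=63 (bin 0111111); offset now 23 = byte 2 bit 7; 1 bits remain

Answer: 1 0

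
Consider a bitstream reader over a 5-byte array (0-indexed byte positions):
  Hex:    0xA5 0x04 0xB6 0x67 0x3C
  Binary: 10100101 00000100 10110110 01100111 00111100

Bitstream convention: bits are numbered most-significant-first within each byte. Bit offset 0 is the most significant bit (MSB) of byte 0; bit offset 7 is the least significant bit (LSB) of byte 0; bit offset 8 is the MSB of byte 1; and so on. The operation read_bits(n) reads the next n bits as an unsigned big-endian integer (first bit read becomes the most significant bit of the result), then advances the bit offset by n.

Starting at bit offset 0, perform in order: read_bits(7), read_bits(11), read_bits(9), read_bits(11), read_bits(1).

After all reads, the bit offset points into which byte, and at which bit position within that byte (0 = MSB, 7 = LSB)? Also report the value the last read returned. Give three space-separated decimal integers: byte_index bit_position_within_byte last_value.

Answer: 4 7 0

Derivation:
Read 1: bits[0:7] width=7 -> value=82 (bin 1010010); offset now 7 = byte 0 bit 7; 33 bits remain
Read 2: bits[7:18] width=11 -> value=1042 (bin 10000010010); offset now 18 = byte 2 bit 2; 22 bits remain
Read 3: bits[18:27] width=9 -> value=435 (bin 110110011); offset now 27 = byte 3 bit 3; 13 bits remain
Read 4: bits[27:38] width=11 -> value=463 (bin 00111001111); offset now 38 = byte 4 bit 6; 2 bits remain
Read 5: bits[38:39] width=1 -> value=0 (bin 0); offset now 39 = byte 4 bit 7; 1 bits remain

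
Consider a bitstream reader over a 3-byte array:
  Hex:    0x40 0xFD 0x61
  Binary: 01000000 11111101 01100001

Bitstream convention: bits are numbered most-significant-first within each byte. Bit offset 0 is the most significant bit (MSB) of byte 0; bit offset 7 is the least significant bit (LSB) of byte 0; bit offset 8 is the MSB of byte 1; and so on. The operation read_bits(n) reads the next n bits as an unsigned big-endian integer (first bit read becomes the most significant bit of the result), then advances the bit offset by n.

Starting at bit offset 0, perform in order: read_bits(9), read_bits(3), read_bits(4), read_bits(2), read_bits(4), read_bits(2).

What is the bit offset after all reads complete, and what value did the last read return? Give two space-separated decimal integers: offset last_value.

Answer: 24 1

Derivation:
Read 1: bits[0:9] width=9 -> value=129 (bin 010000001); offset now 9 = byte 1 bit 1; 15 bits remain
Read 2: bits[9:12] width=3 -> value=7 (bin 111); offset now 12 = byte 1 bit 4; 12 bits remain
Read 3: bits[12:16] width=4 -> value=13 (bin 1101); offset now 16 = byte 2 bit 0; 8 bits remain
Read 4: bits[16:18] width=2 -> value=1 (bin 01); offset now 18 = byte 2 bit 2; 6 bits remain
Read 5: bits[18:22] width=4 -> value=8 (bin 1000); offset now 22 = byte 2 bit 6; 2 bits remain
Read 6: bits[22:24] width=2 -> value=1 (bin 01); offset now 24 = byte 3 bit 0; 0 bits remain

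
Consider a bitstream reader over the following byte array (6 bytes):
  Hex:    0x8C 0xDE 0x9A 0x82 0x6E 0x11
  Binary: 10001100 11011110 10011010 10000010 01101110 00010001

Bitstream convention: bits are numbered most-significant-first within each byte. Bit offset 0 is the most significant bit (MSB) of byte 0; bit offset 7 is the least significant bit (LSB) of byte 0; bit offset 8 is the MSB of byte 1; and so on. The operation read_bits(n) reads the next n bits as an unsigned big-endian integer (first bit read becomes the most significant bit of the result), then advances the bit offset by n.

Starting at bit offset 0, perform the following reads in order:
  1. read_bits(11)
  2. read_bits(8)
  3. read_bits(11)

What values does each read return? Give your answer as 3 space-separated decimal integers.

Answer: 1126 244 1696

Derivation:
Read 1: bits[0:11] width=11 -> value=1126 (bin 10001100110); offset now 11 = byte 1 bit 3; 37 bits remain
Read 2: bits[11:19] width=8 -> value=244 (bin 11110100); offset now 19 = byte 2 bit 3; 29 bits remain
Read 3: bits[19:30] width=11 -> value=1696 (bin 11010100000); offset now 30 = byte 3 bit 6; 18 bits remain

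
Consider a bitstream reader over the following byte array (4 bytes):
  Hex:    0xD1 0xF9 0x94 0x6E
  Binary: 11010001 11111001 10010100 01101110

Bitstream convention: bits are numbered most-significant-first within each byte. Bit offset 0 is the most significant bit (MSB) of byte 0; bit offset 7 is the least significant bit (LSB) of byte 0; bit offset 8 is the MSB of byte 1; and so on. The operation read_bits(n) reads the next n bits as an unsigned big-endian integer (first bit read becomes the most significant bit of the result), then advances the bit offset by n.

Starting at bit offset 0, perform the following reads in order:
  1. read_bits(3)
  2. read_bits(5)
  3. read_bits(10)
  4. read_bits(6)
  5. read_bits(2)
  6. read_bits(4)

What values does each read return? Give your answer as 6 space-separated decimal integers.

Read 1: bits[0:3] width=3 -> value=6 (bin 110); offset now 3 = byte 0 bit 3; 29 bits remain
Read 2: bits[3:8] width=5 -> value=17 (bin 10001); offset now 8 = byte 1 bit 0; 24 bits remain
Read 3: bits[8:18] width=10 -> value=998 (bin 1111100110); offset now 18 = byte 2 bit 2; 14 bits remain
Read 4: bits[18:24] width=6 -> value=20 (bin 010100); offset now 24 = byte 3 bit 0; 8 bits remain
Read 5: bits[24:26] width=2 -> value=1 (bin 01); offset now 26 = byte 3 bit 2; 6 bits remain
Read 6: bits[26:30] width=4 -> value=11 (bin 1011); offset now 30 = byte 3 bit 6; 2 bits remain

Answer: 6 17 998 20 1 11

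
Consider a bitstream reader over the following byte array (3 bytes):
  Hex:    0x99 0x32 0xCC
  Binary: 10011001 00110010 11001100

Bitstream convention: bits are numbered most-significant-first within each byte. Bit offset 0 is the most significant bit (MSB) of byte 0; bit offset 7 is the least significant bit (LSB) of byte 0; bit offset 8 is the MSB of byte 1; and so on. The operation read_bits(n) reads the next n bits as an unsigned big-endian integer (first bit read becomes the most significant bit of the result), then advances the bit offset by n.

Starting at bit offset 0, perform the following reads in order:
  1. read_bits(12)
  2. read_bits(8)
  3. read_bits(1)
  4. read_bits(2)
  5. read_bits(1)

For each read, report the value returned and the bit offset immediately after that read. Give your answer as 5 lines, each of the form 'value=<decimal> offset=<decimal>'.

Answer: value=2451 offset=12
value=44 offset=20
value=1 offset=21
value=2 offset=23
value=0 offset=24

Derivation:
Read 1: bits[0:12] width=12 -> value=2451 (bin 100110010011); offset now 12 = byte 1 bit 4; 12 bits remain
Read 2: bits[12:20] width=8 -> value=44 (bin 00101100); offset now 20 = byte 2 bit 4; 4 bits remain
Read 3: bits[20:21] width=1 -> value=1 (bin 1); offset now 21 = byte 2 bit 5; 3 bits remain
Read 4: bits[21:23] width=2 -> value=2 (bin 10); offset now 23 = byte 2 bit 7; 1 bits remain
Read 5: bits[23:24] width=1 -> value=0 (bin 0); offset now 24 = byte 3 bit 0; 0 bits remain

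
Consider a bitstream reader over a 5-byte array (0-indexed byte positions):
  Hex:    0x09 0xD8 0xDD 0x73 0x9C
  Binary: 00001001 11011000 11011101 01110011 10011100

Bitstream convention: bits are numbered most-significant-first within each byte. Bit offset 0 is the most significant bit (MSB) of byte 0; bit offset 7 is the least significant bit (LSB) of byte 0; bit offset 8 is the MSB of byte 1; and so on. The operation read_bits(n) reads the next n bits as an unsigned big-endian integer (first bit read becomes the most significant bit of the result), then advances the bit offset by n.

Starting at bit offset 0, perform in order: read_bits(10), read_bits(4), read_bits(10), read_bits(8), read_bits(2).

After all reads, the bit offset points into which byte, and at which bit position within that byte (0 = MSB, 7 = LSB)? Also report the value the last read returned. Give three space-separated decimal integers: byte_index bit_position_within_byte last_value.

Answer: 4 2 2

Derivation:
Read 1: bits[0:10] width=10 -> value=39 (bin 0000100111); offset now 10 = byte 1 bit 2; 30 bits remain
Read 2: bits[10:14] width=4 -> value=6 (bin 0110); offset now 14 = byte 1 bit 6; 26 bits remain
Read 3: bits[14:24] width=10 -> value=221 (bin 0011011101); offset now 24 = byte 3 bit 0; 16 bits remain
Read 4: bits[24:32] width=8 -> value=115 (bin 01110011); offset now 32 = byte 4 bit 0; 8 bits remain
Read 5: bits[32:34] width=2 -> value=2 (bin 10); offset now 34 = byte 4 bit 2; 6 bits remain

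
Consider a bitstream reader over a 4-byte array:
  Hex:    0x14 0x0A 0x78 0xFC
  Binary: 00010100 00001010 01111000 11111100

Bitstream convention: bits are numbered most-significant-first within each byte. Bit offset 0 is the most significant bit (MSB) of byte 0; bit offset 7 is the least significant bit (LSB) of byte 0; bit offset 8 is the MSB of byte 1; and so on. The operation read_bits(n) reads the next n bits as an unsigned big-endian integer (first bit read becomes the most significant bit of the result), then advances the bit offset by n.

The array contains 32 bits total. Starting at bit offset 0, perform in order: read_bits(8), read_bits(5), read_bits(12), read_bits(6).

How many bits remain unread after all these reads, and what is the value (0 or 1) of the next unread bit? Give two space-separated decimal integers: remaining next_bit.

Answer: 1 0

Derivation:
Read 1: bits[0:8] width=8 -> value=20 (bin 00010100); offset now 8 = byte 1 bit 0; 24 bits remain
Read 2: bits[8:13] width=5 -> value=1 (bin 00001); offset now 13 = byte 1 bit 5; 19 bits remain
Read 3: bits[13:25] width=12 -> value=1265 (bin 010011110001); offset now 25 = byte 3 bit 1; 7 bits remain
Read 4: bits[25:31] width=6 -> value=62 (bin 111110); offset now 31 = byte 3 bit 7; 1 bits remain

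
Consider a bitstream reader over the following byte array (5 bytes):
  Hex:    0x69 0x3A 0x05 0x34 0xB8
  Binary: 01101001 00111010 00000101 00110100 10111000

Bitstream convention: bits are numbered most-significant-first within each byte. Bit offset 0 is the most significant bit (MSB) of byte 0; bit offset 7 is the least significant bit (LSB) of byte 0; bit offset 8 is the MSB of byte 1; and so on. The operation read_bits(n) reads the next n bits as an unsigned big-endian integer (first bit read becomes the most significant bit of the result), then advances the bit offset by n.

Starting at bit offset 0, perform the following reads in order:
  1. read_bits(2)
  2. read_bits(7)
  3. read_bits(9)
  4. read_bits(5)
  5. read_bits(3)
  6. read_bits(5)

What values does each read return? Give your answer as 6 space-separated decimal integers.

Read 1: bits[0:2] width=2 -> value=1 (bin 01); offset now 2 = byte 0 bit 2; 38 bits remain
Read 2: bits[2:9] width=7 -> value=82 (bin 1010010); offset now 9 = byte 1 bit 1; 31 bits remain
Read 3: bits[9:18] width=9 -> value=232 (bin 011101000); offset now 18 = byte 2 bit 2; 22 bits remain
Read 4: bits[18:23] width=5 -> value=2 (bin 00010); offset now 23 = byte 2 bit 7; 17 bits remain
Read 5: bits[23:26] width=3 -> value=4 (bin 100); offset now 26 = byte 3 bit 2; 14 bits remain
Read 6: bits[26:31] width=5 -> value=26 (bin 11010); offset now 31 = byte 3 bit 7; 9 bits remain

Answer: 1 82 232 2 4 26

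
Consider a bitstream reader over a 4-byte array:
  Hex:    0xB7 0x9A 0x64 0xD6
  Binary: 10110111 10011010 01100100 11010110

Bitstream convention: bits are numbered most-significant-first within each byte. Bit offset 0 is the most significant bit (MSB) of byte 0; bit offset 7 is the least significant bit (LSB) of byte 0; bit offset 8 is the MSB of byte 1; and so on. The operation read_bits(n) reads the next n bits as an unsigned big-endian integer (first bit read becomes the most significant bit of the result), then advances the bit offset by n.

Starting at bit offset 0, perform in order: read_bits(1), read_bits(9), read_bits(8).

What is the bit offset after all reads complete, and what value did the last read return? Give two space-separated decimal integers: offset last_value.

Read 1: bits[0:1] width=1 -> value=1 (bin 1); offset now 1 = byte 0 bit 1; 31 bits remain
Read 2: bits[1:10] width=9 -> value=222 (bin 011011110); offset now 10 = byte 1 bit 2; 22 bits remain
Read 3: bits[10:18] width=8 -> value=105 (bin 01101001); offset now 18 = byte 2 bit 2; 14 bits remain

Answer: 18 105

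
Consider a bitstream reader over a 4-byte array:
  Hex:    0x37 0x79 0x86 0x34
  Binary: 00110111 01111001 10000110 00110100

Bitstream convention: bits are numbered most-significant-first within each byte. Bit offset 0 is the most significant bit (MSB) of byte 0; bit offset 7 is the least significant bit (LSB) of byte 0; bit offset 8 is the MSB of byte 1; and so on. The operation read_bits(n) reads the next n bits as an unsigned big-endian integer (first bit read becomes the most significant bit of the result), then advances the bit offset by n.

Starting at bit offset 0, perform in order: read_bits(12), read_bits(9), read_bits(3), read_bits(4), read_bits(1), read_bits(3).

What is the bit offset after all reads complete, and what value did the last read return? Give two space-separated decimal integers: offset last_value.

Read 1: bits[0:12] width=12 -> value=887 (bin 001101110111); offset now 12 = byte 1 bit 4; 20 bits remain
Read 2: bits[12:21] width=9 -> value=304 (bin 100110000); offset now 21 = byte 2 bit 5; 11 bits remain
Read 3: bits[21:24] width=3 -> value=6 (bin 110); offset now 24 = byte 3 bit 0; 8 bits remain
Read 4: bits[24:28] width=4 -> value=3 (bin 0011); offset now 28 = byte 3 bit 4; 4 bits remain
Read 5: bits[28:29] width=1 -> value=0 (bin 0); offset now 29 = byte 3 bit 5; 3 bits remain
Read 6: bits[29:32] width=3 -> value=4 (bin 100); offset now 32 = byte 4 bit 0; 0 bits remain

Answer: 32 4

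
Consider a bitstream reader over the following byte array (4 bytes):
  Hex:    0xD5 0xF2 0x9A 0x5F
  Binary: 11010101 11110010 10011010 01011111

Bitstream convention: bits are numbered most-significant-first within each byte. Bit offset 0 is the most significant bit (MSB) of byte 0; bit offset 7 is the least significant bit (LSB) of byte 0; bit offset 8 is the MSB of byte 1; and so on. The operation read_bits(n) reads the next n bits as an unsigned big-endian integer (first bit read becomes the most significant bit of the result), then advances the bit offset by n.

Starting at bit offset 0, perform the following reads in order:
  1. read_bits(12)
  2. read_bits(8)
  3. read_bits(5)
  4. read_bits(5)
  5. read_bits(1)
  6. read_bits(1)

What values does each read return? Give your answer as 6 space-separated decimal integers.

Read 1: bits[0:12] width=12 -> value=3423 (bin 110101011111); offset now 12 = byte 1 bit 4; 20 bits remain
Read 2: bits[12:20] width=8 -> value=41 (bin 00101001); offset now 20 = byte 2 bit 4; 12 bits remain
Read 3: bits[20:25] width=5 -> value=20 (bin 10100); offset now 25 = byte 3 bit 1; 7 bits remain
Read 4: bits[25:30] width=5 -> value=23 (bin 10111); offset now 30 = byte 3 bit 6; 2 bits remain
Read 5: bits[30:31] width=1 -> value=1 (bin 1); offset now 31 = byte 3 bit 7; 1 bits remain
Read 6: bits[31:32] width=1 -> value=1 (bin 1); offset now 32 = byte 4 bit 0; 0 bits remain

Answer: 3423 41 20 23 1 1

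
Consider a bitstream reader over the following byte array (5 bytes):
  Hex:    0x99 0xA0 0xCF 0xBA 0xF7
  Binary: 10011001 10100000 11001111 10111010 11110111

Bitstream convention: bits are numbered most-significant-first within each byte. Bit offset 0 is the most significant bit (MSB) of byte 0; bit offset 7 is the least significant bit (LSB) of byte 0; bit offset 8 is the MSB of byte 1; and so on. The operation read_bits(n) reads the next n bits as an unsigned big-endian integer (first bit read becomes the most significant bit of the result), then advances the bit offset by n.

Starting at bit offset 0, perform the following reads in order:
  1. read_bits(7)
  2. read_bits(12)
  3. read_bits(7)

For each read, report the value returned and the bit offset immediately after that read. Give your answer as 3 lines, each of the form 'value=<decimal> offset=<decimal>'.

Read 1: bits[0:7] width=7 -> value=76 (bin 1001100); offset now 7 = byte 0 bit 7; 33 bits remain
Read 2: bits[7:19] width=12 -> value=3334 (bin 110100000110); offset now 19 = byte 2 bit 3; 21 bits remain
Read 3: bits[19:26] width=7 -> value=62 (bin 0111110); offset now 26 = byte 3 bit 2; 14 bits remain

Answer: value=76 offset=7
value=3334 offset=19
value=62 offset=26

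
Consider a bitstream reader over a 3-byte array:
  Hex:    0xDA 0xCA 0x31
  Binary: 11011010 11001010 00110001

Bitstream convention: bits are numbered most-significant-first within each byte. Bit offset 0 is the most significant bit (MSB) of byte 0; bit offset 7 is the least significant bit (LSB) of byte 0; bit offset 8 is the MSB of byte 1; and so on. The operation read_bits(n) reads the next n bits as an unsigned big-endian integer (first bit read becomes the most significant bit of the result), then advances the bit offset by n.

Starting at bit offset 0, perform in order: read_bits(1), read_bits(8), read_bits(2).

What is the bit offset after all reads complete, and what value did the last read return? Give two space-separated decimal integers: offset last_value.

Read 1: bits[0:1] width=1 -> value=1 (bin 1); offset now 1 = byte 0 bit 1; 23 bits remain
Read 2: bits[1:9] width=8 -> value=181 (bin 10110101); offset now 9 = byte 1 bit 1; 15 bits remain
Read 3: bits[9:11] width=2 -> value=2 (bin 10); offset now 11 = byte 1 bit 3; 13 bits remain

Answer: 11 2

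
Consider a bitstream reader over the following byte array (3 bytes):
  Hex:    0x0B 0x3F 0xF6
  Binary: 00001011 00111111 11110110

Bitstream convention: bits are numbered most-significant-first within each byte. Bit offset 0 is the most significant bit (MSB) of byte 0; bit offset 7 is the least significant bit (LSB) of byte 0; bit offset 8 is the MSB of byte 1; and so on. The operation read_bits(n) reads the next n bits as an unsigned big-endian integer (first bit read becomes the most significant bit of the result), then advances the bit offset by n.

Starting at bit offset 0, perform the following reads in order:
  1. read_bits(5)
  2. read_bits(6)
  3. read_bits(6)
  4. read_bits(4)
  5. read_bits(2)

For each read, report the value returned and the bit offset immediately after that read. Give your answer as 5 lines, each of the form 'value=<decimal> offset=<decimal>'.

Answer: value=1 offset=5
value=25 offset=11
value=63 offset=17
value=14 offset=21
value=3 offset=23

Derivation:
Read 1: bits[0:5] width=5 -> value=1 (bin 00001); offset now 5 = byte 0 bit 5; 19 bits remain
Read 2: bits[5:11] width=6 -> value=25 (bin 011001); offset now 11 = byte 1 bit 3; 13 bits remain
Read 3: bits[11:17] width=6 -> value=63 (bin 111111); offset now 17 = byte 2 bit 1; 7 bits remain
Read 4: bits[17:21] width=4 -> value=14 (bin 1110); offset now 21 = byte 2 bit 5; 3 bits remain
Read 5: bits[21:23] width=2 -> value=3 (bin 11); offset now 23 = byte 2 bit 7; 1 bits remain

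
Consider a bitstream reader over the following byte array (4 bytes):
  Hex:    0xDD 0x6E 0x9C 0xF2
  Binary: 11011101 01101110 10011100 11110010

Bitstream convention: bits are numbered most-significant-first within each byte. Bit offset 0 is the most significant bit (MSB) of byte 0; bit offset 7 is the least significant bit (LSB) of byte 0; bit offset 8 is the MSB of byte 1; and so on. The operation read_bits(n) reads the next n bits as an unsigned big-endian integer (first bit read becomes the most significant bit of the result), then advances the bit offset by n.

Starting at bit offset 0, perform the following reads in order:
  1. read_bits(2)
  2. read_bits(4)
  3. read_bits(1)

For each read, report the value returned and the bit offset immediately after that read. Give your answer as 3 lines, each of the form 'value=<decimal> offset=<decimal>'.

Read 1: bits[0:2] width=2 -> value=3 (bin 11); offset now 2 = byte 0 bit 2; 30 bits remain
Read 2: bits[2:6] width=4 -> value=7 (bin 0111); offset now 6 = byte 0 bit 6; 26 bits remain
Read 3: bits[6:7] width=1 -> value=0 (bin 0); offset now 7 = byte 0 bit 7; 25 bits remain

Answer: value=3 offset=2
value=7 offset=6
value=0 offset=7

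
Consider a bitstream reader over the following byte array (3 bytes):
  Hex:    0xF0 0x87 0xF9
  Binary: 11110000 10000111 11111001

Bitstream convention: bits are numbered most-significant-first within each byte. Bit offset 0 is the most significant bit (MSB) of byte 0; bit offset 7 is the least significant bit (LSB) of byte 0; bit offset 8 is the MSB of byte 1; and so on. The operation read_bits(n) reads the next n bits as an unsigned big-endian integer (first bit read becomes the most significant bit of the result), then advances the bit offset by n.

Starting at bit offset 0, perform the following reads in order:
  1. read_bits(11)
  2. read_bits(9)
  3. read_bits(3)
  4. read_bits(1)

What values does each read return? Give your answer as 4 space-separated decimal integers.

Answer: 1924 127 4 1

Derivation:
Read 1: bits[0:11] width=11 -> value=1924 (bin 11110000100); offset now 11 = byte 1 bit 3; 13 bits remain
Read 2: bits[11:20] width=9 -> value=127 (bin 001111111); offset now 20 = byte 2 bit 4; 4 bits remain
Read 3: bits[20:23] width=3 -> value=4 (bin 100); offset now 23 = byte 2 bit 7; 1 bits remain
Read 4: bits[23:24] width=1 -> value=1 (bin 1); offset now 24 = byte 3 bit 0; 0 bits remain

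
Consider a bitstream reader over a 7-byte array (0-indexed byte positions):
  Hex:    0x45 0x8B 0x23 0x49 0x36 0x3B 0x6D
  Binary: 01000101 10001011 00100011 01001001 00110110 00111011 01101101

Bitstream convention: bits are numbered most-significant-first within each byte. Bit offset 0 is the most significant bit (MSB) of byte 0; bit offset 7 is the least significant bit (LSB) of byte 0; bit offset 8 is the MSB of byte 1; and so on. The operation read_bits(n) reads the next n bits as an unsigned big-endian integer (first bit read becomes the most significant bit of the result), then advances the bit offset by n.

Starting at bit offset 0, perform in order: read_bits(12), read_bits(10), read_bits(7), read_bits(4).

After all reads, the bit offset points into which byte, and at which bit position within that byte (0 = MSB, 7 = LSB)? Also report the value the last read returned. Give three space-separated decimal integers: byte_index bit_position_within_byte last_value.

Read 1: bits[0:12] width=12 -> value=1112 (bin 010001011000); offset now 12 = byte 1 bit 4; 44 bits remain
Read 2: bits[12:22] width=10 -> value=712 (bin 1011001000); offset now 22 = byte 2 bit 6; 34 bits remain
Read 3: bits[22:29] width=7 -> value=105 (bin 1101001); offset now 29 = byte 3 bit 5; 27 bits remain
Read 4: bits[29:33] width=4 -> value=2 (bin 0010); offset now 33 = byte 4 bit 1; 23 bits remain

Answer: 4 1 2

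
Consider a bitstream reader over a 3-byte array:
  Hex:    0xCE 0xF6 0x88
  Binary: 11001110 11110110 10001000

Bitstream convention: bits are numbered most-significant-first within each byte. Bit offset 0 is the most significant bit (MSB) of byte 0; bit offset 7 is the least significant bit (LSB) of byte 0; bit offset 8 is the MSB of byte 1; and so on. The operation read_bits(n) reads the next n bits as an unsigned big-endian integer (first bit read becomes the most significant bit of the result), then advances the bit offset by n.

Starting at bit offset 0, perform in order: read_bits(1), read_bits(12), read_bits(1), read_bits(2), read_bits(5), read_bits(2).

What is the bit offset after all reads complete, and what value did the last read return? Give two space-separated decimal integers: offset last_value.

Answer: 23 0

Derivation:
Read 1: bits[0:1] width=1 -> value=1 (bin 1); offset now 1 = byte 0 bit 1; 23 bits remain
Read 2: bits[1:13] width=12 -> value=2526 (bin 100111011110); offset now 13 = byte 1 bit 5; 11 bits remain
Read 3: bits[13:14] width=1 -> value=1 (bin 1); offset now 14 = byte 1 bit 6; 10 bits remain
Read 4: bits[14:16] width=2 -> value=2 (bin 10); offset now 16 = byte 2 bit 0; 8 bits remain
Read 5: bits[16:21] width=5 -> value=17 (bin 10001); offset now 21 = byte 2 bit 5; 3 bits remain
Read 6: bits[21:23] width=2 -> value=0 (bin 00); offset now 23 = byte 2 bit 7; 1 bits remain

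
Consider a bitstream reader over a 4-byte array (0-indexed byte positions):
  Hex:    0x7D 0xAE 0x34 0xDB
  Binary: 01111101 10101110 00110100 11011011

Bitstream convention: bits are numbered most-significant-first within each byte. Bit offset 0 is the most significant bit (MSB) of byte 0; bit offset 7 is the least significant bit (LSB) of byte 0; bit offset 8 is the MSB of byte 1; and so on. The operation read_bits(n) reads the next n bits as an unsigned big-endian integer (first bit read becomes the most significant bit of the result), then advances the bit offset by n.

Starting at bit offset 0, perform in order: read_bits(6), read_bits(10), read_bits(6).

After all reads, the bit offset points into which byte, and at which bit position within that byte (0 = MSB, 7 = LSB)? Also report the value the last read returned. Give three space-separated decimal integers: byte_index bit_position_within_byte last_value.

Answer: 2 6 13

Derivation:
Read 1: bits[0:6] width=6 -> value=31 (bin 011111); offset now 6 = byte 0 bit 6; 26 bits remain
Read 2: bits[6:16] width=10 -> value=430 (bin 0110101110); offset now 16 = byte 2 bit 0; 16 bits remain
Read 3: bits[16:22] width=6 -> value=13 (bin 001101); offset now 22 = byte 2 bit 6; 10 bits remain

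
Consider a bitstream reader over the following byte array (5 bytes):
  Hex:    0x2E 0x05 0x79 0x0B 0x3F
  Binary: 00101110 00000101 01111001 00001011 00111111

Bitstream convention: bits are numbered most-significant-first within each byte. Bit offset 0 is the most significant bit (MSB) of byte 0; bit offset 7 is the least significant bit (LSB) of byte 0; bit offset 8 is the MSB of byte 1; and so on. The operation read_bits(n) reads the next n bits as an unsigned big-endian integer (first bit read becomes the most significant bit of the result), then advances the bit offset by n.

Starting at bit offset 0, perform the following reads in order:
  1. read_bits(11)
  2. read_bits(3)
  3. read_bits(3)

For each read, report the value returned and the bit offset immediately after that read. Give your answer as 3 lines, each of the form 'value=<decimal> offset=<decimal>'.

Read 1: bits[0:11] width=11 -> value=368 (bin 00101110000); offset now 11 = byte 1 bit 3; 29 bits remain
Read 2: bits[11:14] width=3 -> value=1 (bin 001); offset now 14 = byte 1 bit 6; 26 bits remain
Read 3: bits[14:17] width=3 -> value=2 (bin 010); offset now 17 = byte 2 bit 1; 23 bits remain

Answer: value=368 offset=11
value=1 offset=14
value=2 offset=17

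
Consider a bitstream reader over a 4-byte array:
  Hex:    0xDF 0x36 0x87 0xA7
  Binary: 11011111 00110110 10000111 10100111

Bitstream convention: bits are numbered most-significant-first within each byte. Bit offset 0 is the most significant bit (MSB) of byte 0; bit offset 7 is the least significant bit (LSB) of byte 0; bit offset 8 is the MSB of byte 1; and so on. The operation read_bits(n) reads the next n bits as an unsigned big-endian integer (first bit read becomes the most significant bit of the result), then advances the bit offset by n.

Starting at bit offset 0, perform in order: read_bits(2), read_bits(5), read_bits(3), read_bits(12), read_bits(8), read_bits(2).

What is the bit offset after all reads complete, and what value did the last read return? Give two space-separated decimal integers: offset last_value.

Answer: 32 3

Derivation:
Read 1: bits[0:2] width=2 -> value=3 (bin 11); offset now 2 = byte 0 bit 2; 30 bits remain
Read 2: bits[2:7] width=5 -> value=15 (bin 01111); offset now 7 = byte 0 bit 7; 25 bits remain
Read 3: bits[7:10] width=3 -> value=4 (bin 100); offset now 10 = byte 1 bit 2; 22 bits remain
Read 4: bits[10:22] width=12 -> value=3489 (bin 110110100001); offset now 22 = byte 2 bit 6; 10 bits remain
Read 5: bits[22:30] width=8 -> value=233 (bin 11101001); offset now 30 = byte 3 bit 6; 2 bits remain
Read 6: bits[30:32] width=2 -> value=3 (bin 11); offset now 32 = byte 4 bit 0; 0 bits remain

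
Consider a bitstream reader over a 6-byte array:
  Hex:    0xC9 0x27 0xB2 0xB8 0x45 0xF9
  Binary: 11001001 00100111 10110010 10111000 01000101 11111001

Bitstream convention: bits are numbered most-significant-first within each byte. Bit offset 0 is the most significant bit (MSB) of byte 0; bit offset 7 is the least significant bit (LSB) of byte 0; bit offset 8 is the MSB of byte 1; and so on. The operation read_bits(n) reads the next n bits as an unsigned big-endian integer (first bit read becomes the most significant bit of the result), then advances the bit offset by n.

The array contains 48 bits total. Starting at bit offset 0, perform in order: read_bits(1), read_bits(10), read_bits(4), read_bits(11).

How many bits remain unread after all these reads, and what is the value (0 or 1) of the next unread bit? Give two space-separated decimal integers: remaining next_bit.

Read 1: bits[0:1] width=1 -> value=1 (bin 1); offset now 1 = byte 0 bit 1; 47 bits remain
Read 2: bits[1:11] width=10 -> value=585 (bin 1001001001); offset now 11 = byte 1 bit 3; 37 bits remain
Read 3: bits[11:15] width=4 -> value=3 (bin 0011); offset now 15 = byte 1 bit 7; 33 bits remain
Read 4: bits[15:26] width=11 -> value=1738 (bin 11011001010); offset now 26 = byte 3 bit 2; 22 bits remain

Answer: 22 1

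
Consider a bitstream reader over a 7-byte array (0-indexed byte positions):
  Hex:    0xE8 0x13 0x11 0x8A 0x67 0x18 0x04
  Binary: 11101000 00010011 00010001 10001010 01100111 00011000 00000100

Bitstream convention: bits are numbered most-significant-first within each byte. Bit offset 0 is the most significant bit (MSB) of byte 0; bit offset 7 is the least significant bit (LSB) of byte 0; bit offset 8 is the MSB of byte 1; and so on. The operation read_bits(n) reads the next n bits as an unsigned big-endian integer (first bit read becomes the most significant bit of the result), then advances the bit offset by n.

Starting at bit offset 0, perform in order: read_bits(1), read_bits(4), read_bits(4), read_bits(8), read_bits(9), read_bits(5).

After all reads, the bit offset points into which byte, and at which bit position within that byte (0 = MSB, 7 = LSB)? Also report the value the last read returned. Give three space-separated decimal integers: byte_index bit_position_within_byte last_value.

Answer: 3 7 5

Derivation:
Read 1: bits[0:1] width=1 -> value=1 (bin 1); offset now 1 = byte 0 bit 1; 55 bits remain
Read 2: bits[1:5] width=4 -> value=13 (bin 1101); offset now 5 = byte 0 bit 5; 51 bits remain
Read 3: bits[5:9] width=4 -> value=0 (bin 0000); offset now 9 = byte 1 bit 1; 47 bits remain
Read 4: bits[9:17] width=8 -> value=38 (bin 00100110); offset now 17 = byte 2 bit 1; 39 bits remain
Read 5: bits[17:26] width=9 -> value=70 (bin 001000110); offset now 26 = byte 3 bit 2; 30 bits remain
Read 6: bits[26:31] width=5 -> value=5 (bin 00101); offset now 31 = byte 3 bit 7; 25 bits remain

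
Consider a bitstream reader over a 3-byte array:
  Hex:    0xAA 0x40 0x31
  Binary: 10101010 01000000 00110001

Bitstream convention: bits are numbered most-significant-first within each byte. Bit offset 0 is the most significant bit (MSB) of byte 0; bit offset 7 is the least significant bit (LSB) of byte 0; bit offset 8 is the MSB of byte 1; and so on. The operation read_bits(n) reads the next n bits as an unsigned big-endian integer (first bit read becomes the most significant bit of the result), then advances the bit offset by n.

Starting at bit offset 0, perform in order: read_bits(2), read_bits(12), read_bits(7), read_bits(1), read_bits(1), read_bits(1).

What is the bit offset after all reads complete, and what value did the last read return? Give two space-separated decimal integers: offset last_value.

Answer: 24 1

Derivation:
Read 1: bits[0:2] width=2 -> value=2 (bin 10); offset now 2 = byte 0 bit 2; 22 bits remain
Read 2: bits[2:14] width=12 -> value=2704 (bin 101010010000); offset now 14 = byte 1 bit 6; 10 bits remain
Read 3: bits[14:21] width=7 -> value=6 (bin 0000110); offset now 21 = byte 2 bit 5; 3 bits remain
Read 4: bits[21:22] width=1 -> value=0 (bin 0); offset now 22 = byte 2 bit 6; 2 bits remain
Read 5: bits[22:23] width=1 -> value=0 (bin 0); offset now 23 = byte 2 bit 7; 1 bits remain
Read 6: bits[23:24] width=1 -> value=1 (bin 1); offset now 24 = byte 3 bit 0; 0 bits remain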